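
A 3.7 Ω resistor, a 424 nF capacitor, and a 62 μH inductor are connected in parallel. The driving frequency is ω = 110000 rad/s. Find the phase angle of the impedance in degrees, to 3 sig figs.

X_L = ωL = 6.82 Ω
X_C = 1/(ωC) = 21.4 Ω
Parallel: admittances add. Y = 1/R + 1/(jωL) + jωC
Y = (0.270 − j0.100) S
|Y| = 0.288 S → |Z| = 1/|Y| = 3.47 Ω, ∠Z = −∠Y = 20.3°

20.3°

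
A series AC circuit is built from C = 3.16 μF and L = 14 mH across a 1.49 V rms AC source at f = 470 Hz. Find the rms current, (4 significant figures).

22.64 mA

ω = 2πf = 2953 rad/s
X_L = ωL = 41.34 Ω
X_C = 1/(ωC) = 107.2 Ω
Net reactance X = X_L − X_C = -65.82 Ω
Z = − j65.82 Ω
|Z| = √(0² + 65.82²) = 65.82 Ω
I = V/|Z| = 1.49/65.82 = 22.64 mA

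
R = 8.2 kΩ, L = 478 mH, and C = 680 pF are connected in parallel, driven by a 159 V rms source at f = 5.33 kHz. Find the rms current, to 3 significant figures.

ω = 2πf = 33490 rad/s
X_L = ωL = 16000 Ω
X_C = 1/(ωC) = 43900 Ω
Parallel: admittances add. Y = 1/R + 1/(jωL) + jωC
Y = (0.000122 − j3.97e-05) S
|Y| = 0.000128 S → |Z| = 1/|Y| = 7800 Ω, ∠Z = −∠Y = 18.0°
I = V/|Z| = 159/7800 = 20.4 mA

20.4 mA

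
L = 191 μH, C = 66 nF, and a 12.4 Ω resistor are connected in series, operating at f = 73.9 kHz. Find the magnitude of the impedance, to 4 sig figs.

ω = 2πf = 464300 rad/s
X_L = ωL = 88.69 Ω
X_C = 1/(ωC) = 32.63 Ω
Net reactance X = X_L − X_C = 56.06 Ω
Z = 12.40 + j56.06 Ω
|Z| = √(12.40² + 56.06²) = 57.41 Ω

57.41 Ω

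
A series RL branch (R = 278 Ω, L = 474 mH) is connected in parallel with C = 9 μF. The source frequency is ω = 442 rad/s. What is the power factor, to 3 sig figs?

X_L = ωL = 210 Ω
X_C = 1/(ωC) = 251 Ω
Branch 1 (R+jX_L): Z₁ = 278 + j210 Ω, |Z₁| = 348 Ω
Branch 2 (−jX_C): Z₂ = −j251 Ω
Parallel: Z = Z₁Z₂/(Z₁+Z₂), |Z| = 311 Ω, ∠Z = -44.4°
cos φ = cos(-44.4°) = 0.714

0.714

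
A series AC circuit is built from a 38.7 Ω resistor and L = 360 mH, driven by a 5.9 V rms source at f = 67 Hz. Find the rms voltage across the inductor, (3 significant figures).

5.72 V

ω = 2πf = 421.0 rad/s
X_L = ωL = 152 Ω
Z = 38.7 + j152 Ω
|Z| = √(38.7² + 152²) = 156 Ω
I = V/|Z| = 37.7 mA
V_L = I·|Z_L| = 0.0377 × 152 = 5.72 V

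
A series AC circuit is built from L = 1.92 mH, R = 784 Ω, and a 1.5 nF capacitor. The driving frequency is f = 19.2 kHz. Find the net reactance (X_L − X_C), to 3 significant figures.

-5290 Ω

ω = 2πf = 120600 rad/s
X_L = ωL = 232 Ω
X_C = 1/(ωC) = 5530 Ω
X = 232 − 5530 = -5290 Ω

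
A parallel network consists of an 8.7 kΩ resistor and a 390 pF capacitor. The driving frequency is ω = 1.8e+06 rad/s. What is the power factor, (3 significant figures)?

X_C = 1/(ωC) = 1420 Ω
Parallel: admittances add. Y = 1/R + jωC
Y = (0.000115 + j0.000702) S
|Y| = 0.000711 S → |Z| = 1/|Y| = 1410 Ω, ∠Z = −∠Y = -80.7°
cos φ = cos(-80.7°) = 0.162

0.162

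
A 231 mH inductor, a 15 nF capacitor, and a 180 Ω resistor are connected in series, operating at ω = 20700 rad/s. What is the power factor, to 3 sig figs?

X_L = ωL = 4780 Ω
X_C = 1/(ωC) = 3220 Ω
Net reactance X = X_L − X_C = 1560 Ω
Z = 180 + j1560 Ω
|Z| = √(180² + 1560²) = 1570 Ω
∠Z = arctan(1560/180) = 83.4°
cos φ = cos(83.4°) = 0.115

0.115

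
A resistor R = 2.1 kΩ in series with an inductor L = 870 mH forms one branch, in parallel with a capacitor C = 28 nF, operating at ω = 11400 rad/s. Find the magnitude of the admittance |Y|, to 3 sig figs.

X_L = ωL = 9920 Ω
X_C = 1/(ωC) = 3130 Ω
Branch 1 (R+jX_L): Z₁ = 2100 + j9920 Ω, |Z₁| = 10100 Ω
Branch 2 (−jX_C): Z₂ = −j3130 Ω
Parallel: Z = Z₁Z₂/(Z₁+Z₂), |Z| = 4470 Ω, ∠Z = -84.8°
|Y| = 1/|Z| = 224 μS

224 μS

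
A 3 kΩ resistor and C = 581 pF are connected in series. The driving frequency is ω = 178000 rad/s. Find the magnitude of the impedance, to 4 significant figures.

10120 Ω

X_C = 1/(ωC) = 9669 Ω
Z = 3000 − j9669 Ω
|Z| = √(3000² + 9669²) = 10120 Ω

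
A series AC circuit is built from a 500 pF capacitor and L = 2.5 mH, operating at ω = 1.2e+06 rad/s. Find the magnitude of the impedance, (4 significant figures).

1333 Ω

X_L = ωL = 3000 Ω
X_C = 1/(ωC) = 1667 Ω
Net reactance X = X_L − X_C = 1333 Ω
Z = j1333 Ω
|Z| = √(0² + 1333²) = 1333 Ω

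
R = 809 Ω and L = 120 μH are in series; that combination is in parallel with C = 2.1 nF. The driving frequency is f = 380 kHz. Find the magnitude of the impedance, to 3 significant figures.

210 Ω

ω = 2πf = 2.388e+06 rad/s
X_L = ωL = 287 Ω
X_C = 1/(ωC) = 199 Ω
Branch 1 (R+jX_L): Z₁ = 809 + j287 Ω, |Z₁| = 858 Ω
Branch 2 (−jX_C): Z₂ = −j199 Ω
Parallel: Z = Z₁Z₂/(Z₁+Z₂), |Z| = 210 Ω, ∠Z = -76.6°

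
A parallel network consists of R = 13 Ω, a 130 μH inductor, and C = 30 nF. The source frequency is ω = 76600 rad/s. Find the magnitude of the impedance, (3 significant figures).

8.02 Ω

X_L = ωL = 9.96 Ω
X_C = 1/(ωC) = 435 Ω
Parallel: admittances add. Y = 1/R + 1/(jωL) + jωC
Y = (0.0769 − j0.0981) S
|Y| = 0.125 S → |Z| = 1/|Y| = 8.02 Ω, ∠Z = −∠Y = 51.9°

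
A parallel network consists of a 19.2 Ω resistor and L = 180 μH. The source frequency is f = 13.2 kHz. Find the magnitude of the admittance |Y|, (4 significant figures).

84.85 mS

ω = 2πf = 82940 rad/s
X_L = ωL = 14.93 Ω
Parallel: admittances add. Y = 1/R + 1/(jωL)
Y = (0.05208 − j0.06698) S
|Y| = 0.08485 S → |Z| = 1/|Y| = 11.79 Ω, ∠Z = −∠Y = 52.13°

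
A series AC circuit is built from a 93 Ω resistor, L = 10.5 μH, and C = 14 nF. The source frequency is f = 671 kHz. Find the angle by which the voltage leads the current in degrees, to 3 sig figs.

ω = 2πf = 4.216e+06 rad/s
X_L = ωL = 44.3 Ω
X_C = 1/(ωC) = 16.9 Ω
Net reactance X = X_L − X_C = 27.3 Ω
Z = 93.0 + j27.3 Ω
|Z| = √(93.0² + 27.3²) = 96.9 Ω
∠Z = arctan(27.3/93.0) = 16.4°

16.4°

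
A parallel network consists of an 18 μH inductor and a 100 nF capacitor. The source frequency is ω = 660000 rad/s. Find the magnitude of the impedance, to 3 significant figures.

X_L = ωL = 11.9 Ω
X_C = 1/(ωC) = 15.2 Ω
Parallel: admittances add. Y = 1/(jωL) + jωC
Y = (0 − j0.0182) S
|Y| = 0.0182 S → |Z| = 1/|Y| = 55.0 Ω, ∠Z = −∠Y = 90.0°

55.0 Ω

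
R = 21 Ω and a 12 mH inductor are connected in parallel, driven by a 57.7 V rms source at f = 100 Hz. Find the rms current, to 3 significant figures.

ω = 2πf = 628.3 rad/s
X_L = ωL = 7.54 Ω
Parallel: admittances add. Y = 1/R + 1/(jωL)
Y = (0.0476 − j0.133) S
|Y| = 0.141 S → |Z| = 1/|Y| = 7.10 Ω, ∠Z = −∠Y = 70.2°
I = V/|Z| = 57.7/7.10 = 8.13 A

8.13 A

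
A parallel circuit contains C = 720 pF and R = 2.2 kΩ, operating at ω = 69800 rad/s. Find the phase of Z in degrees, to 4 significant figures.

-6.309°

X_C = 1/(ωC) = 19900 Ω
Parallel: admittances add. Y = 1/R + jωC
Y = (0.0004545 + j5.026e-05) S
|Y| = 0.0004573 S → |Z| = 1/|Y| = 2187 Ω, ∠Z = −∠Y = -6.309°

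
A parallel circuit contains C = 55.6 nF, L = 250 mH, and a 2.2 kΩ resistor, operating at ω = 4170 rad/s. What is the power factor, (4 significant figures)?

X_L = ωL = 1042 Ω
X_C = 1/(ωC) = 4313 Ω
Parallel: admittances add. Y = 1/R + 1/(jωL) + jωC
Y = (0.0004545 − j0.0007274) S
|Y| = 0.0008577 S → |Z| = 1/|Y| = 1166 Ω, ∠Z = −∠Y = 58.00°
cos φ = cos(58.00°) = 0.5299

0.5299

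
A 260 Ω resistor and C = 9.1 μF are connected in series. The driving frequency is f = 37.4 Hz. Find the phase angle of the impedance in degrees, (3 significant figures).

ω = 2πf = 235.0 rad/s
X_C = 1/(ωC) = 468 Ω
Z = 260 − j468 Ω
|Z| = √(260² + 468²) = 535 Ω
∠Z = arctan(-468/260) = -60.9°

-60.9°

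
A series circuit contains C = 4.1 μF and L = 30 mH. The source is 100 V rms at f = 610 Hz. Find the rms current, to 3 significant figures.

ω = 2πf = 3833 rad/s
X_L = ωL = 115 Ω
X_C = 1/(ωC) = 63.6 Ω
Net reactance X = X_L − X_C = 51.3 Ω
Z = j51.3 Ω
|Z| = √(0² + 51.3²) = 51.3 Ω
I = V/|Z| = 100/51.3 = 1.95 A

1.95 A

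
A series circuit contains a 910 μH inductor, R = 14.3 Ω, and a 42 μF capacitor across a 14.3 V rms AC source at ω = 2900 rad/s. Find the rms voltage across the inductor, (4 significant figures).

X_L = ωL = 2.639 Ω
X_C = 1/(ωC) = 8.210 Ω
Net reactance X = X_L − X_C = -5.571 Ω
Z = 14.30 − j5.571 Ω
|Z| = √(14.30² + 5.571²) = 15.35 Ω
I = V/|Z| = 931.8 mA
V_L = I·|Z_L| = 0.9318 × 2.639 = 2.459 V

2.459 V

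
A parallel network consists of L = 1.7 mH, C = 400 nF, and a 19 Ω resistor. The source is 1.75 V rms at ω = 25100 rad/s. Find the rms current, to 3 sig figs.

95.0 mA

X_L = ωL = 42.7 Ω
X_C = 1/(ωC) = 99.6 Ω
Parallel: admittances add. Y = 1/R + 1/(jωL) + jωC
Y = (0.0526 − j0.0134) S
|Y| = 0.0543 S → |Z| = 1/|Y| = 18.4 Ω, ∠Z = −∠Y = 14.3°
I = V/|Z| = 1.75/18.4 = 95.0 mA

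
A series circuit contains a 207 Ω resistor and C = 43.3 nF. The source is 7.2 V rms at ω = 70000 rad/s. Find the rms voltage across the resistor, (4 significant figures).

X_C = 1/(ωC) = 329.9 Ω
Z = 207.0 − j329.9 Ω
|Z| = √(207.0² + 329.9²) = 389.5 Ω
I = V/|Z| = 18.49 mA
V_R = I·|Z_R| = 0.01849 × 207.0 = 3.827 V

3.827 V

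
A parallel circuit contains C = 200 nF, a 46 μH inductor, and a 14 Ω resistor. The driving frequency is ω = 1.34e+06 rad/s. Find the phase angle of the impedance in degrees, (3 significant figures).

-74.2°

X_L = ωL = 61.6 Ω
X_C = 1/(ωC) = 3.73 Ω
Parallel: admittances add. Y = 1/R + 1/(jωL) + jωC
Y = (0.0714 + j0.252) S
|Y| = 0.262 S → |Z| = 1/|Y| = 3.82 Ω, ∠Z = −∠Y = -74.2°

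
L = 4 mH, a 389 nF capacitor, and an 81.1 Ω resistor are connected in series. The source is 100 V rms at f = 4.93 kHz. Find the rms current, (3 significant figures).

ω = 2πf = 30980 rad/s
X_L = ωL = 124 Ω
X_C = 1/(ωC) = 83.0 Ω
Net reactance X = X_L − X_C = 40.9 Ω
Z = 81.1 + j40.9 Ω
|Z| = √(81.1² + 40.9²) = 90.8 Ω
I = V/|Z| = 100/90.8 = 1.10 A

1.10 A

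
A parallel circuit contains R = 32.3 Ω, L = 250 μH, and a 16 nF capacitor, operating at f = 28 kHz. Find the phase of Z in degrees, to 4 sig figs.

ω = 2πf = 175900 rad/s
X_L = ωL = 43.98 Ω
X_C = 1/(ωC) = 355.3 Ω
Parallel: admittances add. Y = 1/R + 1/(jωL) + jωC
Y = (0.03096 − j0.01992) S
|Y| = 0.03682 S → |Z| = 1/|Y| = 27.16 Ω, ∠Z = −∠Y = 32.76°

32.76°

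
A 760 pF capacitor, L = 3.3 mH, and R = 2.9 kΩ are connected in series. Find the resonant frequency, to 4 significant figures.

100.5 kHz

ω₀ = 1/√(LC) = 1/√(0.0033 × 7.6e-10) = 631400 rad/s
f₀ = ω₀/(2π) = 100.5 kHz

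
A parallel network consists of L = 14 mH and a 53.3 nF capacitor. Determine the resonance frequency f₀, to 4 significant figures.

ω₀ = 1/√(LC) = 1/√(0.014 × 5.33e-08) = 36610 rad/s
f₀ = ω₀/(2π) = 5.826 kHz

5.826 kHz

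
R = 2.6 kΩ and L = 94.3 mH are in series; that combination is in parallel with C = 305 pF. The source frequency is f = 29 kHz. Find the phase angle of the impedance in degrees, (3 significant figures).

ω = 2πf = 182200 rad/s
X_L = ωL = 17200 Ω
X_C = 1/(ωC) = 18000 Ω
Branch 1 (R+jX_L): Z₁ = 2600 + j17200 Ω, |Z₁| = 17400 Ω
Branch 2 (−jX_C): Z₂ = −j18000 Ω
Parallel: Z = Z₁Z₂/(Z₁+Z₂), |Z| = 115000 Ω, ∠Z = 8.72°

8.72°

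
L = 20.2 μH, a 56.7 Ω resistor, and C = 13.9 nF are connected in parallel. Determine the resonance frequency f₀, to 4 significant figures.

300.4 kHz

ω₀ = 1/√(LC) = 1/√(2.02e-05 × 1.39e-08) = 1.887e+06 rad/s
f₀ = ω₀/(2π) = 300.4 kHz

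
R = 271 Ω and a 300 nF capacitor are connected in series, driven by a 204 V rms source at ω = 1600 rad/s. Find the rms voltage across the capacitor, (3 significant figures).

202 V

X_C = 1/(ωC) = 2080 Ω
Z = 271 − j2080 Ω
|Z| = √(271² + 2080²) = 2100 Ω
I = V/|Z| = 97.1 mA
V_C = I·|Z_C| = 0.0971 × 2080 = 202 V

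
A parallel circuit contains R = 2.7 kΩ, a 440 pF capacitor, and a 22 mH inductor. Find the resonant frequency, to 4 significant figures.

51.15 kHz

ω₀ = 1/√(LC) = 1/√(0.022 × 4.4e-10) = 321400 rad/s
f₀ = ω₀/(2π) = 51.15 kHz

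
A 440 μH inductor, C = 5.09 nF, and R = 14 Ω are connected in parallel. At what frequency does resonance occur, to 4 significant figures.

106.3 kHz

ω₀ = 1/√(LC) = 1/√(0.00044 × 5.09e-09) = 668200 rad/s
f₀ = ω₀/(2π) = 106.3 kHz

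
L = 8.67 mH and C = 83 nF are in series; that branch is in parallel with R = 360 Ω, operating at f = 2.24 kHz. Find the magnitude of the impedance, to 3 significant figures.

323 Ω

ω = 2πf = 14070 rad/s
X_L = ωL = 122 Ω
X_C = 1/(ωC) = 856 Ω
Branch 1: Z₁ = R = 360 Ω
Branch 2 (series LC): Z₂ = j(X_L − X_C) = −j734 Ω
Parallel: Z = Z₁Z₂/(Z₁+Z₂), |Z| = 323 Ω, ∠Z = -26.1°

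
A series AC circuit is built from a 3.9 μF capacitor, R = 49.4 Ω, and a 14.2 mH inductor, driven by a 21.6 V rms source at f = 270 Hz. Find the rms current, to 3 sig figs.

158 mA

ω = 2πf = 1696 rad/s
X_L = ωL = 24.1 Ω
X_C = 1/(ωC) = 151 Ω
Net reactance X = X_L − X_C = -127 Ω
Z = 49.4 − j127 Ω
|Z| = √(49.4² + 127²) = 136 Ω
I = V/|Z| = 21.6/136 = 158 mA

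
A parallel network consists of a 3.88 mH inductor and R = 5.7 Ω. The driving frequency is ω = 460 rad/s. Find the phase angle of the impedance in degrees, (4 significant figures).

72.61°

X_L = ωL = 1.785 Ω
Parallel: admittances add. Y = 1/R + 1/(jωL)
Y = (0.1754 − j0.5603) S
|Y| = 0.5871 S → |Z| = 1/|Y| = 1.703 Ω, ∠Z = −∠Y = 72.61°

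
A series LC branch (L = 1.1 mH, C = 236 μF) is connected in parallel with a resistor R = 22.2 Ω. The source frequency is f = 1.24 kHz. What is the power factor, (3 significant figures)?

0.340

ω = 2πf = 7791 rad/s
X_L = ωL = 8.57 Ω
X_C = 1/(ωC) = 0.544 Ω
Branch 1: Z₁ = R = 22.2 Ω
Branch 2 (series LC): Z₂ = j(X_L − X_C) = j8.03 Ω
Parallel: Z = Z₁Z₂/(Z₁+Z₂), |Z| = 7.55 Ω, ∠Z = 70.1°
cos φ = cos(70.1°) = 0.340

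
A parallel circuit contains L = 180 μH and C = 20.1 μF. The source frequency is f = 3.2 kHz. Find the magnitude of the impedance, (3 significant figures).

ω = 2πf = 20110 rad/s
X_L = ωL = 3.62 Ω
X_C = 1/(ωC) = 2.47 Ω
Parallel: admittances add. Y = 1/(jωL) + jωC
Y = (0 + j0.128) S
|Y| = 0.128 S → |Z| = 1/|Y| = 7.82 Ω, ∠Z = −∠Y = -90.0°

7.82 Ω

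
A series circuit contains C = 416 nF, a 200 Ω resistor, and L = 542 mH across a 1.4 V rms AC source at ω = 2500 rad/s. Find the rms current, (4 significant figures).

3.172 mA

X_L = ωL = 1355 Ω
X_C = 1/(ωC) = 961.5 Ω
Net reactance X = X_L − X_C = 393.5 Ω
Z = 200.0 + j393.5 Ω
|Z| = √(200.0² + 393.5²) = 441.4 Ω
I = V/|Z| = 1.4/441.4 = 3.172 mA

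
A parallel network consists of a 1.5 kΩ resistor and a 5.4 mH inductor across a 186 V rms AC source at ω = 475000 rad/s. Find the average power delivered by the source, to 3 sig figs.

23.1 W

X_L = ωL = 2560 Ω
Parallel: admittances add. Y = 1/R + 1/(jωL)
Y = (0.000667 − j0.000390) S
|Y| = 0.000772 S → |Z| = 1/|Y| = 1290 Ω, ∠Z = −∠Y = 30.3°
I = V/|Z| = 144 mA
P = VI cos φ = 186 × 0.144 × cos(30.3°) = 23.1 W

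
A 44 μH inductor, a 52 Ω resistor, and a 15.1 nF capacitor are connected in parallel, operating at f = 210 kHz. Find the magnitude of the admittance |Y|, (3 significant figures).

19.4 mS

ω = 2πf = 1.319e+06 rad/s
X_L = ωL = 58.1 Ω
X_C = 1/(ωC) = 50.2 Ω
Parallel: admittances add. Y = 1/R + 1/(jωL) + jωC
Y = (0.0192 + j0.00270) S
|Y| = 0.0194 S → |Z| = 1/|Y| = 51.5 Ω, ∠Z = −∠Y = -7.99°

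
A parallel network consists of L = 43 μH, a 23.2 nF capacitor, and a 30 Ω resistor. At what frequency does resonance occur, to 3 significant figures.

159 kHz

ω₀ = 1/√(LC) = 1/√(4.3e-05 × 2.32e-08) = 1.001e+06 rad/s
f₀ = ω₀/(2π) = 159 kHz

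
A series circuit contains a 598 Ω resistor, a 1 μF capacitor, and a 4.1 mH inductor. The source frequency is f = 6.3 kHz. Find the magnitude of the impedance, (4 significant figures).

ω = 2πf = 39580 rad/s
X_L = ωL = 162.3 Ω
X_C = 1/(ωC) = 25.26 Ω
Net reactance X = X_L − X_C = 137.0 Ω
Z = 598.0 + j137.0 Ω
|Z| = √(598.0² + 137.0²) = 613.5 Ω

613.5 Ω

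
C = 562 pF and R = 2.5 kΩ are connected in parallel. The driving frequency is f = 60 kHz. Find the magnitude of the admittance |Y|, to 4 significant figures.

452.6 μS

ω = 2πf = 377000 rad/s
X_C = 1/(ωC) = 4720 Ω
Parallel: admittances add. Y = 1/R + jωC
Y = (0.0004000 + j0.0002119) S
|Y| = 0.0004526 S → |Z| = 1/|Y| = 2209 Ω, ∠Z = −∠Y = -27.91°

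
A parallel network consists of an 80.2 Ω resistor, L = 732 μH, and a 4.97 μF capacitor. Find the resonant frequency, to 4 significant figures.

ω₀ = 1/√(LC) = 1/√(0.000732 × 4.97e-06) = 16580 rad/s
f₀ = ω₀/(2π) = 2.639 kHz

2.639 kHz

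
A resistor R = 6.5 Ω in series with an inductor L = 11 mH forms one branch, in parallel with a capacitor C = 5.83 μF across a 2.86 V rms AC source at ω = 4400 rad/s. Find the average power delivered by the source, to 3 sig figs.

22.3 mW

X_L = ωL = 48.4 Ω
X_C = 1/(ωC) = 39.0 Ω
Branch 1 (R+jX_L): Z₁ = 6.50 + j48.4 Ω, |Z₁| = 48.8 Ω
Branch 2 (−jX_C): Z₂ = −j39.0 Ω
Parallel: Z = Z₁Z₂/(Z₁+Z₂), |Z| = 166 Ω, ∠Z = -63.0°
I = V/|Z| = 17.2 mA
P = VI cos φ = 2.86 × 0.0172 × cos(-63.0°) = 22.3 mW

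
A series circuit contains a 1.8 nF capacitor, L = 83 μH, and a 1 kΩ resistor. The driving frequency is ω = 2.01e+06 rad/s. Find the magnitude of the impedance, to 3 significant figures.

X_L = ωL = 167 Ω
X_C = 1/(ωC) = 276 Ω
Net reactance X = X_L − X_C = -110 Ω
Z = 1000 − j110 Ω
|Z| = √(1000² + 110²) = 1010 Ω

1010 Ω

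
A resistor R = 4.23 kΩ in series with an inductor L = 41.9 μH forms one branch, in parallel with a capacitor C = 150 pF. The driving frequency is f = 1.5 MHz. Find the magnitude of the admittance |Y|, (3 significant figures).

ω = 2πf = 9.425e+06 rad/s
X_L = ωL = 395 Ω
X_C = 1/(ωC) = 707 Ω
Branch 1 (R+jX_L): Z₁ = 4230 + j395 Ω, |Z₁| = 4250 Ω
Branch 2 (−jX_C): Z₂ = −j707 Ω
Parallel: Z = Z₁Z₂/(Z₁+Z₂), |Z| = 709 Ω, ∠Z = -80.4°
|Y| = 1/|Z| = 1.41 mS

1.41 mS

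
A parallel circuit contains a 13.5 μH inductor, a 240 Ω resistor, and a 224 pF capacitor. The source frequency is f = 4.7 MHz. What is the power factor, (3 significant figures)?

ω = 2πf = 2.953e+07 rad/s
X_L = ωL = 399 Ω
X_C = 1/(ωC) = 151 Ω
Parallel: admittances add. Y = 1/R + 1/(jωL) + jωC
Y = (0.00417 + j0.00411) S
|Y| = 0.00585 S → |Z| = 1/|Y| = 171 Ω, ∠Z = −∠Y = -44.6°
cos φ = cos(-44.6°) = 0.712

0.712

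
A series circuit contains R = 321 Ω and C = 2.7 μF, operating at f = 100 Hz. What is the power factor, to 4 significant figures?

ω = 2πf = 628.3 rad/s
X_C = 1/(ωC) = 589.5 Ω
Z = 321.0 − j589.5 Ω
|Z| = √(321.0² + 589.5²) = 671.2 Ω
∠Z = arctan(-589.5/321.0) = -61.43°
cos φ = cos(-61.43°) = 0.4782

0.4782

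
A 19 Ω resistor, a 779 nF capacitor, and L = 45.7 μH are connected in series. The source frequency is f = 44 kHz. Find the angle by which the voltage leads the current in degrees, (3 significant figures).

22.8°

ω = 2πf = 276500 rad/s
X_L = ωL = 12.6 Ω
X_C = 1/(ωC) = 4.64 Ω
Net reactance X = X_L − X_C = 7.99 Ω
Z = 19.0 + j7.99 Ω
|Z| = √(19.0² + 7.99²) = 20.6 Ω
∠Z = arctan(7.99/19.0) = 22.8°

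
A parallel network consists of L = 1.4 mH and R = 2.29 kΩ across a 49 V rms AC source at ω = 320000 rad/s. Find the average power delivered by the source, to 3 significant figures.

1.05 W

X_L = ωL = 448 Ω
Parallel: admittances add. Y = 1/R + 1/(jωL)
Y = (0.000437 − j0.00223) S
|Y| = 0.00227 S → |Z| = 1/|Y| = 440 Ω, ∠Z = −∠Y = 78.9°
I = V/|Z| = 111 mA
P = VI cos φ = 49 × 0.111 × cos(78.9°) = 1.05 W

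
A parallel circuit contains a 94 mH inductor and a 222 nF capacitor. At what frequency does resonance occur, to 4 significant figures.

1.102 kHz

ω₀ = 1/√(LC) = 1/√(0.094 × 2.22e-07) = 6922 rad/s
f₀ = ω₀/(2π) = 1.102 kHz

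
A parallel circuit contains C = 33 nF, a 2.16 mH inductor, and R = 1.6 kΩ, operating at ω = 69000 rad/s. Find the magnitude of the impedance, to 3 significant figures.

X_L = ωL = 149 Ω
X_C = 1/(ωC) = 439 Ω
Parallel: admittances add. Y = 1/R + 1/(jωL) + jωC
Y = (0.000625 − j0.00443) S
|Y| = 0.00448 S → |Z| = 1/|Y| = 223 Ω, ∠Z = −∠Y = 82.0°

223 Ω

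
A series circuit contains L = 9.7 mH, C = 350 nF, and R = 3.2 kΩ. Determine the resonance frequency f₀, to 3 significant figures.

ω₀ = 1/√(LC) = 1/√(0.0097 × 3.5e-07) = 17160 rad/s
f₀ = ω₀/(2π) = 2.73 kHz

2.73 kHz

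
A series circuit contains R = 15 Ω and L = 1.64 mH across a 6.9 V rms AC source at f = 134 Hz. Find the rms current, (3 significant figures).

458 mA

ω = 2πf = 841.9 rad/s
X_L = ωL = 1.38 Ω
Z = 15.0 + j1.38 Ω
|Z| = √(15.0² + 1.38²) = 15.1 Ω
I = V/|Z| = 6.9/15.1 = 458 mA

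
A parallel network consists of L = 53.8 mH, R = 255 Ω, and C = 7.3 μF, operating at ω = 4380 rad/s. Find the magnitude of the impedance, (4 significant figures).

35.71 Ω

X_L = ωL = 235.6 Ω
X_C = 1/(ωC) = 31.28 Ω
Parallel: admittances add. Y = 1/R + 1/(jωL) + jωC
Y = (0.003922 + j0.02773) S
|Y| = 0.02801 S → |Z| = 1/|Y| = 35.71 Ω, ∠Z = −∠Y = -81.95°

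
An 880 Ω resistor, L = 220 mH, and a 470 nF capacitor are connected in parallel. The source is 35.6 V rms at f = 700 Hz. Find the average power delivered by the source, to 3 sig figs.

ω = 2πf = 4398 rad/s
X_L = ωL = 968 Ω
X_C = 1/(ωC) = 484 Ω
Parallel: admittances add. Y = 1/R + 1/(jωL) + jωC
Y = (0.00114 + j0.00103) S
|Y| = 0.00154 S → |Z| = 1/|Y| = 651 Ω, ∠Z = −∠Y = -42.3°
I = V/|Z| = 54.7 mA
P = VI cos φ = 35.6 × 0.0547 × cos(-42.3°) = 1.44 W

1.44 W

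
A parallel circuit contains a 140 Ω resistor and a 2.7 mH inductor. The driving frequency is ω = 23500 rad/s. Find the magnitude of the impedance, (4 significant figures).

57.79 Ω

X_L = ωL = 63.45 Ω
Parallel: admittances add. Y = 1/R + 1/(jωL)
Y = (0.007143 − j0.01576) S
|Y| = 0.01730 S → |Z| = 1/|Y| = 57.79 Ω, ∠Z = −∠Y = 65.62°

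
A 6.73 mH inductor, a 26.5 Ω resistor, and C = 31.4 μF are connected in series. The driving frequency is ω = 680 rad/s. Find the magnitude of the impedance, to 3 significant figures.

49.9 Ω

X_L = ωL = 4.58 Ω
X_C = 1/(ωC) = 46.8 Ω
Net reactance X = X_L − X_C = -42.3 Ω
Z = 26.5 − j42.3 Ω
|Z| = √(26.5² + 42.3²) = 49.9 Ω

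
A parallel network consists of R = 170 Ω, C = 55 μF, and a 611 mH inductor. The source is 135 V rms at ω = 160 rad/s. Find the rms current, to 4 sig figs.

817.2 mA

X_L = ωL = 97.76 Ω
X_C = 1/(ωC) = 113.6 Ω
Parallel: admittances add. Y = 1/R + 1/(jωL) + jωC
Y = (0.005882 − j0.001429) S
|Y| = 0.006053 S → |Z| = 1/|Y| = 165.2 Ω, ∠Z = −∠Y = 13.66°
I = V/|Z| = 135/165.2 = 817.2 mA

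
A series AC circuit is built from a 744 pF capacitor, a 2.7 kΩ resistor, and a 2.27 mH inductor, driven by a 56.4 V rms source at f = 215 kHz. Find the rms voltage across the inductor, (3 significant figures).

ω = 2πf = 1.351e+06 rad/s
X_L = ωL = 3070 Ω
X_C = 1/(ωC) = 995 Ω
Net reactance X = X_L − X_C = 2070 Ω
Z = 2700 + j2070 Ω
|Z| = √(2700² + 2070²) = 3400 Ω
I = V/|Z| = 16.6 mA
V_L = I·|Z_L| = 0.0166 × 3070 = 50.8 V

50.8 V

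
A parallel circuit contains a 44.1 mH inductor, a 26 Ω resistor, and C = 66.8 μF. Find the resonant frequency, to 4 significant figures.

ω₀ = 1/√(LC) = 1/√(0.0441 × 6.68e-05) = 582.6 rad/s
f₀ = ω₀/(2π) = 92.73 Hz

92.73 Hz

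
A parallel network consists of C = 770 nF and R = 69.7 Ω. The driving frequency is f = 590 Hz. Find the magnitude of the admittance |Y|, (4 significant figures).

14.63 mS

ω = 2πf = 3707 rad/s
X_C = 1/(ωC) = 350.3 Ω
Parallel: admittances add. Y = 1/R + jωC
Y = (0.01435 + j0.002854) S
|Y| = 0.01463 S → |Z| = 1/|Y| = 68.36 Ω, ∠Z = −∠Y = -11.25°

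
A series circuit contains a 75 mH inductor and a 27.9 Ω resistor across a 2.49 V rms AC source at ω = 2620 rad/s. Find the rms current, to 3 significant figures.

12.5 mA

X_L = ωL = 196 Ω
Z = 27.9 + j196 Ω
|Z| = √(27.9² + 196²) = 198 Ω
I = V/|Z| = 2.49/198 = 12.5 mA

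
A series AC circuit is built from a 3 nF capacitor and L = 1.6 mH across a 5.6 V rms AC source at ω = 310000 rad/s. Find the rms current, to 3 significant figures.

X_L = ωL = 496 Ω
X_C = 1/(ωC) = 1080 Ω
Net reactance X = X_L − X_C = -579 Ω
Z = − j579 Ω
|Z| = √(0² + 579²) = 579 Ω
I = V/|Z| = 5.6/579 = 9.67 mA

9.67 mA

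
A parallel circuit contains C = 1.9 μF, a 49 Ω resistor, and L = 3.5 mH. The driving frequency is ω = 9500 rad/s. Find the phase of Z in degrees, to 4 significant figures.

X_L = ωL = 33.25 Ω
X_C = 1/(ωC) = 55.40 Ω
Parallel: admittances add. Y = 1/R + 1/(jωL) + jωC
Y = (0.02041 − j0.01203) S
|Y| = 0.02369 S → |Z| = 1/|Y| = 42.22 Ω, ∠Z = −∠Y = 30.51°

30.51°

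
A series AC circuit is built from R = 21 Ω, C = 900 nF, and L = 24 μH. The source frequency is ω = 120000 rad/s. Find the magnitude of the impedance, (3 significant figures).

X_L = ωL = 2.88 Ω
X_C = 1/(ωC) = 9.26 Ω
Net reactance X = X_L − X_C = -6.38 Ω
Z = 21.0 − j6.38 Ω
|Z| = √(21.0² + 6.38²) = 21.9 Ω

21.9 Ω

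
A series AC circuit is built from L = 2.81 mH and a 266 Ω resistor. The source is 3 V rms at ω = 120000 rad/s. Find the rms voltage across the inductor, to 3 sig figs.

2.36 V

X_L = ωL = 337 Ω
Z = 266 + j337 Ω
|Z| = √(266² + 337²) = 429 Ω
I = V/|Z| = 6.99 mA
V_L = I·|Z_L| = 0.00699 × 337 = 2.36 V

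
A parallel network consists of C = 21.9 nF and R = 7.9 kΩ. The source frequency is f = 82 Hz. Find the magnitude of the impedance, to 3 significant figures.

7870 Ω

ω = 2πf = 515.2 rad/s
X_C = 1/(ωC) = 88600 Ω
Parallel: admittances add. Y = 1/R + jωC
Y = (0.000127 + j1.13e-05) S
|Y| = 0.000127 S → |Z| = 1/|Y| = 7870 Ω, ∠Z = −∠Y = -5.09°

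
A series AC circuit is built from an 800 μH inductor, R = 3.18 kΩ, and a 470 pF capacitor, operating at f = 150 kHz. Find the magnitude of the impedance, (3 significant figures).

3520 Ω

ω = 2πf = 942500 rad/s
X_L = ωL = 754 Ω
X_C = 1/(ωC) = 2260 Ω
Net reactance X = X_L − X_C = -1500 Ω
Z = 3180 − j1500 Ω
|Z| = √(3180² + 1500²) = 3520 Ω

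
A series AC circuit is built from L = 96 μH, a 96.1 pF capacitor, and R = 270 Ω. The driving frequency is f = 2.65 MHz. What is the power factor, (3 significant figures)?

ω = 2πf = 1.665e+07 rad/s
X_L = ωL = 1600 Ω
X_C = 1/(ωC) = 625 Ω
Net reactance X = X_L − X_C = 973 Ω
Z = 270 + j973 Ω
|Z| = √(270² + 973²) = 1010 Ω
∠Z = arctan(973/270) = 74.5°
cos φ = cos(74.5°) = 0.267

0.267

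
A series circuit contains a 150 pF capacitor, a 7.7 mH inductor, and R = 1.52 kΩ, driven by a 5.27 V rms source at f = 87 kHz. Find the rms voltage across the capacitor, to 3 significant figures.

7.91 V

ω = 2πf = 546600 rad/s
X_L = ωL = 4210 Ω
X_C = 1/(ωC) = 12200 Ω
Net reactance X = X_L − X_C = -7990 Ω
Z = 1520 − j7990 Ω
|Z| = √(1520² + 7990²) = 8130 Ω
I = V/|Z| = 648 μA
V_C = I·|Z_C| = 0.000648 × 12200 = 7.91 V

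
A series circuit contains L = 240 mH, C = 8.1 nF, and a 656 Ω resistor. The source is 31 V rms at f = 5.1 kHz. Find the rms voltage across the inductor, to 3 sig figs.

61.2 V

ω = 2πf = 32040 rad/s
X_L = ωL = 7690 Ω
X_C = 1/(ωC) = 3850 Ω
Net reactance X = X_L − X_C = 3840 Ω
Z = 656 + j3840 Ω
|Z| = √(656² + 3840²) = 3890 Ω
I = V/|Z| = 7.96 mA
V_L = I·|Z_L| = 0.00796 × 7690 = 61.2 V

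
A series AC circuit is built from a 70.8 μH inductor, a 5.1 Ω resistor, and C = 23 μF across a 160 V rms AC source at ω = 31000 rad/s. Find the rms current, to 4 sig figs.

31.00 A

X_L = ωL = 2.195 Ω
X_C = 1/(ωC) = 1.403 Ω
Net reactance X = X_L − X_C = 0.7923 Ω
Z = 5.100 + j0.7923 Ω
|Z| = √(5.100² + 0.7923²) = 5.161 Ω
I = V/|Z| = 160/5.161 = 31.00 A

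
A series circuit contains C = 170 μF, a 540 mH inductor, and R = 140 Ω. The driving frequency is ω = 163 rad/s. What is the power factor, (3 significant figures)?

X_L = ωL = 88.0 Ω
X_C = 1/(ωC) = 36.1 Ω
Net reactance X = X_L − X_C = 51.9 Ω
Z = 140 + j51.9 Ω
|Z| = √(140² + 51.9²) = 149 Ω
∠Z = arctan(51.9/140) = 20.4°
cos φ = cos(20.4°) = 0.938

0.938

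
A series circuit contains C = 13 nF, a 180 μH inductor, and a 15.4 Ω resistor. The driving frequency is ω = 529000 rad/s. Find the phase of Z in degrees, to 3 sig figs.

X_L = ωL = 95.2 Ω
X_C = 1/(ωC) = 145 Ω
Net reactance X = X_L − X_C = -50.2 Ω
Z = 15.4 − j50.2 Ω
|Z| = √(15.4² + 50.2²) = 52.5 Ω
∠Z = arctan(-50.2/15.4) = -72.9°

-72.9°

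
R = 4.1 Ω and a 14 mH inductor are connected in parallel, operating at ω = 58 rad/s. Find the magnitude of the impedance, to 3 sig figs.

0.797 Ω

X_L = ωL = 0.812 Ω
Parallel: admittances add. Y = 1/R + 1/(jωL)
Y = (0.244 − j1.23) S
|Y| = 1.26 S → |Z| = 1/|Y| = 0.797 Ω, ∠Z = −∠Y = 78.8°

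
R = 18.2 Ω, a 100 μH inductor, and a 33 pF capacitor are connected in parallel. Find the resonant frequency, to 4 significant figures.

2.771 MHz

ω₀ = 1/√(LC) = 1/√(0.0001 × 3.3e-11) = 1.741e+07 rad/s
f₀ = ω₀/(2π) = 2.771 MHz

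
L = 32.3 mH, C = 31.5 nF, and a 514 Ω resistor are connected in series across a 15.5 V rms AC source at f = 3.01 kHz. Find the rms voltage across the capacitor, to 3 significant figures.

ω = 2πf = 18910 rad/s
X_L = ωL = 611 Ω
X_C = 1/(ωC) = 1680 Ω
Net reactance X = X_L − X_C = -1070 Ω
Z = 514 − j1070 Ω
|Z| = √(514² + 1070²) = 1180 Ω
I = V/|Z| = 13.1 mA
V_C = I·|Z_C| = 0.0131 × 1680 = 22.0 V

22.0 V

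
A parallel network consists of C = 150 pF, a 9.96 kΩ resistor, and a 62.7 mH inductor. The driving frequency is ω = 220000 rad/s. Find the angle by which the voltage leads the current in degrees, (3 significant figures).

X_L = ωL = 13800 Ω
X_C = 1/(ωC) = 30300 Ω
Parallel: admittances add. Y = 1/R + 1/(jωL) + jωC
Y = (0.000100 − j3.95e-05) S
|Y| = 0.000108 S → |Z| = 1/|Y| = 9270 Ω, ∠Z = −∠Y = 21.5°

21.5°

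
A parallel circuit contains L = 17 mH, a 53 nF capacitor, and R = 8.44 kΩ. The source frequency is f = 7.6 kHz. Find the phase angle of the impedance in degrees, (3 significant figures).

ω = 2πf = 47750 rad/s
X_L = ωL = 812 Ω
X_C = 1/(ωC) = 395 Ω
Parallel: admittances add. Y = 1/R + 1/(jωL) + jωC
Y = (0.000118 + j0.00130) S
|Y| = 0.00130 S → |Z| = 1/|Y| = 767 Ω, ∠Z = −∠Y = -84.8°

-84.8°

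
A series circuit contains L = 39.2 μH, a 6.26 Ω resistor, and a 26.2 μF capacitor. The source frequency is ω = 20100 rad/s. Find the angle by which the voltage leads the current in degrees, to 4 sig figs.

-10.06°

X_L = ωL = 0.7879 Ω
X_C = 1/(ωC) = 1.899 Ω
Net reactance X = X_L − X_C = -1.111 Ω
Z = 6.260 − j1.111 Ω
|Z| = √(6.260² + 1.111²) = 6.358 Ω
∠Z = arctan(-1.111/6.260) = -10.06°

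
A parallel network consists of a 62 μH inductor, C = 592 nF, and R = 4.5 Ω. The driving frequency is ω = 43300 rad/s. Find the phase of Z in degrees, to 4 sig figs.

X_L = ωL = 2.685 Ω
X_C = 1/(ωC) = 39.01 Ω
Parallel: admittances add. Y = 1/R + 1/(jωL) + jωC
Y = (0.2222 − j0.3469) S
|Y| = 0.4119 S → |Z| = 1/|Y| = 2.428 Ω, ∠Z = −∠Y = 57.35°

57.35°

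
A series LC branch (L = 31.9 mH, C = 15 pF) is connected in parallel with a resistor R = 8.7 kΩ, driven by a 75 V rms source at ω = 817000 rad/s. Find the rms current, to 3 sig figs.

X_L = ωL = 26100 Ω
X_C = 1/(ωC) = 81600 Ω
Branch 1: Z₁ = R = 8700 Ω
Branch 2 (series LC): Z₂ = j(X_L − X_C) = −j55500 Ω
Parallel: Z = Z₁Z₂/(Z₁+Z₂), |Z| = 8600 Ω, ∠Z = -8.90°
I = V/|Z| = 75/8600 = 8.73 mA

8.73 mA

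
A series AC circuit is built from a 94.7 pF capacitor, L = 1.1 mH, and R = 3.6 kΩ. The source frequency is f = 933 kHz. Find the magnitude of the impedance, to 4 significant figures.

ω = 2πf = 5.862e+06 rad/s
X_L = ωL = 6448 Ω
X_C = 1/(ωC) = 1801 Ω
Net reactance X = X_L − X_C = 4647 Ω
Z = 3600 + j4647 Ω
|Z| = √(3600² + 4647²) = 5878 Ω

5878 Ω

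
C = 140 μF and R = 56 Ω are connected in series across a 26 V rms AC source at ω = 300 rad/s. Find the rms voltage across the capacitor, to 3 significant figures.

X_C = 1/(ωC) = 23.8 Ω
Z = 56.0 − j23.8 Ω
|Z| = √(56.0² + 23.8²) = 60.9 Ω
I = V/|Z| = 427 mA
V_C = I·|Z_C| = 0.427 × 23.8 = 10.2 V

10.2 V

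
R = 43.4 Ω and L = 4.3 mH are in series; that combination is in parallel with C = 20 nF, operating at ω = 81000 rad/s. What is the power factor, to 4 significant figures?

0.2801

X_L = ωL = 348.3 Ω
X_C = 1/(ωC) = 617.3 Ω
Branch 1 (R+jX_L): Z₁ = 43.40 + j348.3 Ω, |Z₁| = 351.0 Ω
Branch 2 (−jX_C): Z₂ = −j617.3 Ω
Parallel: Z = Z₁Z₂/(Z₁+Z₂), |Z| = 795.2 Ω, ∠Z = 73.73°
cos φ = cos(73.73°) = 0.2801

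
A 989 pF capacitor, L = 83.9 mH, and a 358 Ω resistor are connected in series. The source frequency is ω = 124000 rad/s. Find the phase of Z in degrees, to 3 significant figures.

81.0°

X_L = ωL = 10400 Ω
X_C = 1/(ωC) = 8150 Ω
Net reactance X = X_L − X_C = 2250 Ω
Z = 358 + j2250 Ω
|Z| = √(358² + 2250²) = 2280 Ω
∠Z = arctan(2250/358) = 81.0°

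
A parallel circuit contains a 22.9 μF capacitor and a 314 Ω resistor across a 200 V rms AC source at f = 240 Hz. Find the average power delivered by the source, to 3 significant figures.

127 W

ω = 2πf = 1508 rad/s
X_C = 1/(ωC) = 29.0 Ω
Parallel: admittances add. Y = 1/R + jωC
Y = (0.00318 + j0.0345) S
|Y| = 0.0347 S → |Z| = 1/|Y| = 28.8 Ω, ∠Z = −∠Y = -84.7°
I = V/|Z| = 6.94 A
P = VI cos φ = 200 × 6.94 × cos(-84.7°) = 127 W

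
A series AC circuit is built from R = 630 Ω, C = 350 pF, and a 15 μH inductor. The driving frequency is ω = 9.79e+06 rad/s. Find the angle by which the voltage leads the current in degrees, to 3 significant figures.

-13.0°

X_L = ωL = 147 Ω
X_C = 1/(ωC) = 292 Ω
Net reactance X = X_L − X_C = -145 Ω
Z = 630 − j145 Ω
|Z| = √(630² + 145²) = 646 Ω
∠Z = arctan(-145/630) = -13.0°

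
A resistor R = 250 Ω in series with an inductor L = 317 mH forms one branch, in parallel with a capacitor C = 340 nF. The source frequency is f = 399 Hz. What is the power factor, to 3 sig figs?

0.776

ω = 2πf = 2507 rad/s
X_L = ωL = 795 Ω
X_C = 1/(ωC) = 1170 Ω
Branch 1 (R+jX_L): Z₁ = 250 + j795 Ω, |Z₁| = 833 Ω
Branch 2 (−jX_C): Z₂ = −j1170 Ω
Parallel: Z = Z₁Z₂/(Z₁+Z₂), |Z| = 2150 Ω, ∠Z = 39.1°
cos φ = cos(39.1°) = 0.776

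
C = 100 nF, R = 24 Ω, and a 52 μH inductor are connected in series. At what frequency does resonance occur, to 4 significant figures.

69.79 kHz

ω₀ = 1/√(LC) = 1/√(5.2e-05 × 1e-07) = 438500 rad/s
f₀ = ω₀/(2π) = 69.79 kHz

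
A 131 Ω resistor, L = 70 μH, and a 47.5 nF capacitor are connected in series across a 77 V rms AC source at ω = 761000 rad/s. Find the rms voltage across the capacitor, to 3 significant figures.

16.0 V

X_L = ωL = 53.3 Ω
X_C = 1/(ωC) = 27.7 Ω
Net reactance X = X_L − X_C = 25.6 Ω
Z = 131 + j25.6 Ω
|Z| = √(131² + 25.6²) = 133 Ω
I = V/|Z| = 577 mA
V_C = I·|Z_C| = 0.577 × 27.7 = 16.0 V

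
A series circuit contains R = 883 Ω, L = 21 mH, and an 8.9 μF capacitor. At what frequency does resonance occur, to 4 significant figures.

ω₀ = 1/√(LC) = 1/√(0.021 × 8.9e-06) = 2313 rad/s
f₀ = ω₀/(2π) = 368.1 Hz

368.1 Hz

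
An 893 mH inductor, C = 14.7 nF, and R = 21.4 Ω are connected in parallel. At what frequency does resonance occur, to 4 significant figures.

1.389 kHz

ω₀ = 1/√(LC) = 1/√(0.893 × 1.47e-08) = 8728 rad/s
f₀ = ω₀/(2π) = 1.389 kHz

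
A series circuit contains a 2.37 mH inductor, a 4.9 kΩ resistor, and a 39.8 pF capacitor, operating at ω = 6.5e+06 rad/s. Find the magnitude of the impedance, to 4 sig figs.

12540 Ω

X_L = ωL = 15410 Ω
X_C = 1/(ωC) = 3865 Ω
Net reactance X = X_L − X_C = 11540 Ω
Z = 4900 + j11540 Ω
|Z| = √(4900² + 11540²) = 12540 Ω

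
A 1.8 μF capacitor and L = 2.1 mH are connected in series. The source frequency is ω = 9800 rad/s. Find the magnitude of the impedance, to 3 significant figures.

X_L = ωL = 20.6 Ω
X_C = 1/(ωC) = 56.7 Ω
Net reactance X = X_L − X_C = -36.1 Ω
Z = − j36.1 Ω
|Z| = √(0² + 36.1²) = 36.1 Ω

36.1 Ω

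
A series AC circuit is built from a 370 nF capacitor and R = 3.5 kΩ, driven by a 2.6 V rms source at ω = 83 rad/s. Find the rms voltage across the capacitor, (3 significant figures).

2.59 V

X_C = 1/(ωC) = 32600 Ω
Z = 3500 − j32600 Ω
|Z| = √(3500² + 32600²) = 32800 Ω
I = V/|Z| = 79.4 μA
V_C = I·|Z_C| = 7.94e-05 × 32600 = 2.59 V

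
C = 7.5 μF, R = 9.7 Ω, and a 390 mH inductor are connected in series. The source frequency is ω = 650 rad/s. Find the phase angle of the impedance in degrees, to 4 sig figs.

78.66°

X_L = ωL = 253.5 Ω
X_C = 1/(ωC) = 205.1 Ω
Net reactance X = X_L − X_C = 48.37 Ω
Z = 9.700 + j48.37 Ω
|Z| = √(9.700² + 48.37²) = 49.33 Ω
∠Z = arctan(48.37/9.700) = 78.66°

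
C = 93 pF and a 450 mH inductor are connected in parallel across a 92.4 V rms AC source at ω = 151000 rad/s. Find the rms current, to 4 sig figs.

X_L = ωL = 67950 Ω
X_C = 1/(ωC) = 71210 Ω
Parallel: admittances add. Y = 1/(jωL) + jωC
Y = (0 − j6.737e-07) S
|Y| = 6.737e-07 S → |Z| = 1/|Y| = 1.484e+06 Ω, ∠Z = −∠Y = 90.00°
I = V/|Z| = 92.4/1.484e+06 = 62.25 μA

62.25 μA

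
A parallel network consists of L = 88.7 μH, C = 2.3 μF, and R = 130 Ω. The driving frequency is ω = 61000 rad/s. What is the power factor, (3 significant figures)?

0.170

X_L = ωL = 5.41 Ω
X_C = 1/(ωC) = 7.13 Ω
Parallel: admittances add. Y = 1/R + 1/(jωL) + jωC
Y = (0.00769 − j0.0445) S
|Y| = 0.0452 S → |Z| = 1/|Y| = 22.1 Ω, ∠Z = −∠Y = 80.2°
cos φ = cos(80.2°) = 0.170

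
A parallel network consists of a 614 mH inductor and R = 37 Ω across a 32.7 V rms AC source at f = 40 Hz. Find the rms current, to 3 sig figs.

909 mA

ω = 2πf = 251.3 rad/s
X_L = ωL = 154 Ω
Parallel: admittances add. Y = 1/R + 1/(jωL)
Y = (0.0270 − j0.00648) S
|Y| = 0.0278 S → |Z| = 1/|Y| = 36.0 Ω, ∠Z = −∠Y = 13.5°
I = V/|Z| = 32.7/36.0 = 909 mA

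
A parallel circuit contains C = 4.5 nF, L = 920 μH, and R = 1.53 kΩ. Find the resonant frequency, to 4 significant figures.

ω₀ = 1/√(LC) = 1/√(0.00092 × 4.5e-09) = 491500 rad/s
f₀ = ω₀/(2π) = 78.22 kHz

78.22 kHz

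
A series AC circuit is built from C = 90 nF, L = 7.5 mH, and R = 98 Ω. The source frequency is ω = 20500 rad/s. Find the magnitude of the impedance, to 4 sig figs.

X_L = ωL = 153.8 Ω
X_C = 1/(ωC) = 542.0 Ω
Net reactance X = X_L − X_C = -388.3 Ω
Z = 98.00 − j388.3 Ω
|Z| = √(98.00² + 388.3²) = 400.4 Ω

400.4 Ω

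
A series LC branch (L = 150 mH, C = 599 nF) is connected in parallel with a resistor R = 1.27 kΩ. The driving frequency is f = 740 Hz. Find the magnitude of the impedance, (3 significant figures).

ω = 2πf = 4650 rad/s
X_L = ωL = 697 Ω
X_C = 1/(ωC) = 359 Ω
Branch 1: Z₁ = R = 1270 Ω
Branch 2 (series LC): Z₂ = j(X_L − X_C) = j338 Ω
Parallel: Z = Z₁Z₂/(Z₁+Z₂), |Z| = 327 Ω, ∠Z = 75.1°

327 Ω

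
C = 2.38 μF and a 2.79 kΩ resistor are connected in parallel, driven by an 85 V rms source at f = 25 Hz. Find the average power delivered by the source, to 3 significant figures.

ω = 2πf = 157.1 rad/s
X_C = 1/(ωC) = 2670 Ω
Parallel: admittances add. Y = 1/R + jωC
Y = (0.000358 + j0.000374) S
|Y| = 0.000518 S → |Z| = 1/|Y| = 1930 Ω, ∠Z = −∠Y = -46.2°
I = V/|Z| = 44.0 mA
P = VI cos φ = 85 × 0.0440 × cos(-46.2°) = 2.59 W

2.59 W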